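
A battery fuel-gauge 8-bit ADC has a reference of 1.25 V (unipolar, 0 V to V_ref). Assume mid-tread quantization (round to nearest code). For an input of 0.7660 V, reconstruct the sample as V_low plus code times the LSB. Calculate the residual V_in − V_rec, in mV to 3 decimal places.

One LSB is 1.25 V / 256 = 4.883 mV.
(0.7660 − 0)/0.00488281 = 156.8768; round gives code 157.
Code 157 maps back to 0 + 157×0.00488281 V = 0.76660156 V.
Difference: -0.000601562 V → -0.602 mV.

-0.602 mV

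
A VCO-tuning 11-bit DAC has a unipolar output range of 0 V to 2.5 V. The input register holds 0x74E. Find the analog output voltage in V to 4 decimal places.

2.2827 V

LSB = 2.5 V / 2^11 = 1.221 mV.
Code 0x74E = 1870 decimal.
V_out = 0 + 1870 × 0.0012207 V = 2.28271 V.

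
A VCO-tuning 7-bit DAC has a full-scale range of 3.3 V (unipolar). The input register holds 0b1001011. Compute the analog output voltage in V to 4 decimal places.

1.9336 V

LSB = 3.3 V / 2^7 = 25.781 mV.
Code 0b1001011 = 75 decimal.
V_out = 0 + 75 × 0.0257812 V = 1.93359 V.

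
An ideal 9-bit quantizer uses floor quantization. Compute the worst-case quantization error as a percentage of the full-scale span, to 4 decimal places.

Truncating → worst-case error = 1 LSB = V_FS/2^9, so 100/512 = 0.195312 % of full scale.

0.1953 %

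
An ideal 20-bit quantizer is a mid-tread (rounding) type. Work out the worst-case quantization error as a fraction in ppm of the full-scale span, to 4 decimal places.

Rounding → worst-case error = ½ LSB = V_FS/2^21, so 1e+06/2097152 = 0.476837 ppm of full scale.

0.4768 ppm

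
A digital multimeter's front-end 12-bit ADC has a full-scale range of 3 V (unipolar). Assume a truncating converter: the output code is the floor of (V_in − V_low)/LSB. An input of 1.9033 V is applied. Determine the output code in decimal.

code 2598

Full-scale span = 3 V; LSB = 3/2^12 = 0.732 mV.
(V_in − V_low)/LSB = (1.9033 − 0) / 0.000732422 = 2598.639.
Floor → code 2598.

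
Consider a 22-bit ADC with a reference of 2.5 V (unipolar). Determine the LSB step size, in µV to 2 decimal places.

0.60 µV

Full-scale span = 2.5 V.
LSB = 2.5 / 2^22 = 2.5 / 4194304 = 5.96046e-07 V = 0.60 µV.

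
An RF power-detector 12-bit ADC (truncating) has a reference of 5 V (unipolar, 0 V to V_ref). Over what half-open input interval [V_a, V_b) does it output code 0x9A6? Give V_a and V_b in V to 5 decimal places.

[3.01514 V, 3.01636 V)

LSB = 5/2^12 = 1.221 mV.
Code 0x9A6 = 2470 decimal.
V_a = V_low + 2470·LSB = 3.01514 V; V_b = V_low + 2471·LSB = 3.01636 V.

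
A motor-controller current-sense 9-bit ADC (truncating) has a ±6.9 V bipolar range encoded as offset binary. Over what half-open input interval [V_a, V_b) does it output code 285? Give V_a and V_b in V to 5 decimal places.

[0.78164 V, 0.80859 V)

LSB = 13.8/2^9 = 26.953 mV.
V_a = V_low + 285·LSB = 0.781641 V; V_b = V_low + 286·LSB = 0.808594 V.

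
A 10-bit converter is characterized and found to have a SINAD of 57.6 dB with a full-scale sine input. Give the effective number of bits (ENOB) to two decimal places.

9.28 bits

ENOB = (SINAD − 1.76) / 6.02 = (57.6 − 1.76)/6.02 = 9.276.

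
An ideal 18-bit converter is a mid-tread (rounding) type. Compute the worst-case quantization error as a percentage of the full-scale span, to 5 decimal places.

0.00019 %

Rounding → worst-case error = ½ LSB = V_FS/2^19, so 100/524288 = 0.000190735 % of full scale.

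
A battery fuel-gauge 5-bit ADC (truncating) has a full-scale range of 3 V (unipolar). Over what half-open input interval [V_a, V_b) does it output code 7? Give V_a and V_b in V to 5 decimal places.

LSB = 3/2^5 = 93.750 mV.
V_a = V_low + 7·LSB = 0.65625 V; V_b = V_low + 8·LSB = 0.75 V.

[0.65625 V, 0.75000 V)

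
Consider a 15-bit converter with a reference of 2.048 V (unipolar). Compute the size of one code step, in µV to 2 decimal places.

Full-scale span = 2.048 V.
LSB = 2.048 / 2^15 = 2.048 / 32768 = 6.25e-05 V = 62.50 µV.

62.50 µV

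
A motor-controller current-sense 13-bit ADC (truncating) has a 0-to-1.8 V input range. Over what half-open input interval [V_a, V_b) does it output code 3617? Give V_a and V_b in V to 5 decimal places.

LSB = 1.8/2^13 = 219.73 µV.
V_a = V_low + 3617·LSB = 0.794751 V; V_b = V_low + 3618·LSB = 0.794971 V.

[0.79475 V, 0.79497 V)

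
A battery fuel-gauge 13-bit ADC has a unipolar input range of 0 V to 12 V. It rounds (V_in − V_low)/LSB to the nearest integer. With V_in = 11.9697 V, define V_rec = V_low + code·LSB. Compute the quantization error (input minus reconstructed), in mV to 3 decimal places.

One LSB is 12 V / 8192 = 1.465 mV.
(11.9697 − 0)/0.00146484 = 8171.3152; round gives code 8171.
V_rec = 0 + 8171·0.00146484 = 11.969238 V.
V_in − V_rec = 0.000461719 V = 0.462 mV.

0.462 mV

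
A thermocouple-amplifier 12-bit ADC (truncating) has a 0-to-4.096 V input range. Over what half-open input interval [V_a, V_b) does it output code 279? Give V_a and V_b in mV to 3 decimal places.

[279.000 mV, 280.000 mV)

LSB = 4.096/2^12 = 1.000 mV.
V_a = V_low + 279·LSB = 0.279 V; V_b = V_low + 280·LSB = 0.28 V.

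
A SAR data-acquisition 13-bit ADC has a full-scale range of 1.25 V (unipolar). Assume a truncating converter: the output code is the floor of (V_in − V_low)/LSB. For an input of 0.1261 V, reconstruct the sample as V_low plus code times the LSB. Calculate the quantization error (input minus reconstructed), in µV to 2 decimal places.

62.40 µV

Step size: 1.25 V ÷ 2^13 = 152.59 µV.
(V_in − V_low)/LSB = (0.1261 − 0)/0.000152588 = 826.4090 → code 826 (floor).
Reconstructed: 0.1260376 V.
Difference: 6.24023e-05 V → 62.40 µV.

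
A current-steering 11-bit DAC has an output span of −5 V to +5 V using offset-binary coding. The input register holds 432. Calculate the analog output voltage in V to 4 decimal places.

-2.8906 V

LSB = 10 V / 2^11 = 4.883 mV.
V_out = (−5) + 432 × 0.00488281 V = -2.89062 V.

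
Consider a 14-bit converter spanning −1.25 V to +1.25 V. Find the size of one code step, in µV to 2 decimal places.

152.59 µV

Full-scale span = 2.5 V.
LSB = 2.5 / 2^14 = 2.5 / 16384 = 0.000152588 V = 152.59 µV.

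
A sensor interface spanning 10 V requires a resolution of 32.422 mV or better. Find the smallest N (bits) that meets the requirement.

Number of steps required ≥ 10 V / 32.422 mV = 308.43.
Need 2^N ≥ 308.43; 2^8 = 256, 2^9 = 512.
Minimum N = 9.

9 bits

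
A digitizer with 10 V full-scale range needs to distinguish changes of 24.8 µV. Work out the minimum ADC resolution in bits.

Number of steps required ≥ 10 V / 24.8 µV = 403225.81.
Need 2^N ≥ 403225.81; 2^18 = 262144, 2^19 = 524288.
Minimum N = 19.

19 bits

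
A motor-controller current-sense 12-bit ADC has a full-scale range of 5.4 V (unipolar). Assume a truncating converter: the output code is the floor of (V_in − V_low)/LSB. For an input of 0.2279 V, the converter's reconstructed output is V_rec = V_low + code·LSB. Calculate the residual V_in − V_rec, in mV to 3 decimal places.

One LSB is 5.4 V / 4096 = 1.318 mV.
(V_in − V_low)/LSB = (0.2279 − 0)/0.00131836 = 172.8664 → code 172 (floor).
Code 172 maps back to 0 + 172×0.00131836 V = 0.22675781 V.
V_in − V_rec = 0.00114219 V = 1.142 mV.

1.142 mV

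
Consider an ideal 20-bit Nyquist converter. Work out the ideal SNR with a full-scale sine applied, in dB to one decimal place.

122.2 dB

SNR ≈ 6.02·N + 1.76 dB = 6.02·20 + 1.76 = 122.16 dB.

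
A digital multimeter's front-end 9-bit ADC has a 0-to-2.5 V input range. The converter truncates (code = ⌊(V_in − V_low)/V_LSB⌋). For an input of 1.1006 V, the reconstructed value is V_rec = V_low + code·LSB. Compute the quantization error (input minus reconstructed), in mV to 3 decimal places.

1.967 mV

One LSB is 2.5 V / 512 = 4.883 mV.
(1.1006 − 0)/0.00488281 = 225.4029; ⌊·⌋ gives code 225.
V_rec = 0 + 225·0.00488281 = 1.0986328 V.
Difference: 0.00196719 V → 1.967 mV.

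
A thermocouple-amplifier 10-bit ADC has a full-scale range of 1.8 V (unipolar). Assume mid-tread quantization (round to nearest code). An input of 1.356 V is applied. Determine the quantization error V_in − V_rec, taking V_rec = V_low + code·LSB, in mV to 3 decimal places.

0.727 mV

Step size: 1.8 V ÷ 2^10 = 1.758 mV.
(V_in − V_low)/LSB = (1.356 − 0)/0.00175781 = 771.4133 → code 771 (round).
V_rec = 0 + 771·0.00175781 = 1.3552734 V.
Error = 1.356 − 1.3552734 = 0.000726562 V = 0.727 mV.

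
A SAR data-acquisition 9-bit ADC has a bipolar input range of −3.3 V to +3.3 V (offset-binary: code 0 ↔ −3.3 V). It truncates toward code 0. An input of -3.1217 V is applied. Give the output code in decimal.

Full-scale span = 6.6 V; LSB = 6.6/2^9 = 12.891 mV.
(V_in − V_low)/LSB = (-3.1217 − (−3.3)) / 0.0128906 = 13.832.
So the output code is 13.

code 13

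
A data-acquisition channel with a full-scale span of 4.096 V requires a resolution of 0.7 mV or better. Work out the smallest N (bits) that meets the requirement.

Number of steps required ≥ 4.096 V / 0.7 mV = 5851.43.
Need 2^N ≥ 5851.43; 2^12 = 4096, 2^13 = 8192.
Minimum N = 13.

13 bits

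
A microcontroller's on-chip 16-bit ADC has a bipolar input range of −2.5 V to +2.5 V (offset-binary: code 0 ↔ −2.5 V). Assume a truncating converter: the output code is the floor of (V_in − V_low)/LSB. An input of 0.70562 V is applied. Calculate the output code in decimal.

code 42016

LSB = 5 V / 65536 = 76.29 µV.
Input sits at 42016.702 steps above V_low.
So the output code is 42016.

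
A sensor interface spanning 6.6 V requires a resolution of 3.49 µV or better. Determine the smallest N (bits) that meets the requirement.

21 bits

Number of steps required ≥ 6.6 V / 3.49 µV = 1891117.48.
Need 2^N ≥ 1891117.48; 2^20 = 1048576, 2^21 = 2097152.
Minimum N = 21.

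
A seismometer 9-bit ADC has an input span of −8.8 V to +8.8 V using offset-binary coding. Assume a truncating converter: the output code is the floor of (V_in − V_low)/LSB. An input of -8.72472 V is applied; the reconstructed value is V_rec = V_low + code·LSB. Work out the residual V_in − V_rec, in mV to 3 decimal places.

LSB = 17.6/2^9 = 34.375 mV.
(-8.72472 − (−8.8))/0.034375 = 2.1900; ⌊·⌋ gives code 2.
V_rec = (−8.8) + 2·0.034375 = -8.73125 V.
Error = -8.72472 − (−8.73125) = 0.00653 V = 6.530 mV.

6.530 mV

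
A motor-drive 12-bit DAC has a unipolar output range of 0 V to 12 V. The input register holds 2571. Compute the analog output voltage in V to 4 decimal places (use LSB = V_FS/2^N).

LSB = 12 V / 2^12 = 2.930 mV.
V_out = 0 + 2571 × 0.00292969 V = 7.53223 V.

7.5322 V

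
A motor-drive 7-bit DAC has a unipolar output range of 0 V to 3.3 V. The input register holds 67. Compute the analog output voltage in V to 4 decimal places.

LSB = 3.3 V / 2^7 = 25.781 mV.
V_out = 0 + 67 × 0.0257812 V = 1.72734 V.

1.7273 V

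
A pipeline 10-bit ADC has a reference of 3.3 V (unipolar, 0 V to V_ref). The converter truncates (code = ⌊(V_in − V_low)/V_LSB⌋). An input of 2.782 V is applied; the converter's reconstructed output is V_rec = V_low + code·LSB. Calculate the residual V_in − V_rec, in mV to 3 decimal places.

0.848 mV

LSB = 3.3/2^10 = 3.223 mV.
(2.782 − 0)/0.00322266 = 863.2630; ⌊·⌋ gives code 863.
V_rec = 0 + 863·0.00322266 = 2.7811523 V.
Difference: 0.000847656 V → 0.848 mV.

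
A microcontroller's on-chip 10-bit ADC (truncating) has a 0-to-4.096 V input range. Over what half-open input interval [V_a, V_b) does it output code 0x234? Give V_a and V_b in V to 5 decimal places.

LSB = 4.096/2^10 = 4.000 mV.
Code 0x234 = 564 decimal.
V_a = V_low + 564·LSB = 2.256 V; V_b = V_low + 565·LSB = 2.26 V.

[2.25600 V, 2.26000 V)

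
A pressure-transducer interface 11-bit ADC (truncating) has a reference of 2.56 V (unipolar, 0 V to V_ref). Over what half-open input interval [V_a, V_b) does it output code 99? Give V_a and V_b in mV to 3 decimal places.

LSB = 2.56/2^11 = 1.250 mV.
V_a = V_low + 99·LSB = 0.12375 V; V_b = V_low + 100·LSB = 0.125 V.

[123.750 mV, 125.000 mV)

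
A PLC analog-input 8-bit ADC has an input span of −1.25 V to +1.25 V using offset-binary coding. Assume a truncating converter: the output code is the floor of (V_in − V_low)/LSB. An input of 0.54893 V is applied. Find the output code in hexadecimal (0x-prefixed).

With 256 levels over 2.5 V, one step is 9.766 mV.
(V_in − V_low)/LSB = (0.54893 − (−1.25)) / 0.00976562 = 184.210.
⌊·⌋(184.210) = 184.
In hexadecimal (0x-prefixed): 0xB8.

code 0xB8 (decimal 184)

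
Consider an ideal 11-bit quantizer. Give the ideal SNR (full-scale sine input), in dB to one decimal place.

SNR ≈ 6.02·N + 1.76 dB = 6.02·11 + 1.76 = 67.98 dB.

68.0 dB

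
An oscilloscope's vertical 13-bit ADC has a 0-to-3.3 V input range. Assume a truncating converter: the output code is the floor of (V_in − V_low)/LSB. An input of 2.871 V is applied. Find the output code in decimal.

LSB = 3.3 V / 8192 = 402.83 µV.
Input sits at 7127.040 steps above V_low.
So the output code is 7127.

code 7127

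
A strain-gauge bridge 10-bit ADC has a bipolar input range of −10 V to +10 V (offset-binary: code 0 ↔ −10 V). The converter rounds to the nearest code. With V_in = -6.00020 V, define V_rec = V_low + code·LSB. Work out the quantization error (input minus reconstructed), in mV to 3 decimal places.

-4.106 mV

One LSB is 20 V / 1024 = 19.531 mV.
Scaled input = 204.7898 LSBs, so code = 205.
Code 205 maps back to (−10) + 205×0.0195312 V = -5.9960938 V.
V_in − V_rec = -0.00410625 V = -4.106 mV.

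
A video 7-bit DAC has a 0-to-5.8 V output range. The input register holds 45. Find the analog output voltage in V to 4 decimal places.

LSB = 5.8 V / 2^7 = 45.312 mV.
V_out = 0 + 45 × 0.0453125 V = 2.03906 V.

2.0391 V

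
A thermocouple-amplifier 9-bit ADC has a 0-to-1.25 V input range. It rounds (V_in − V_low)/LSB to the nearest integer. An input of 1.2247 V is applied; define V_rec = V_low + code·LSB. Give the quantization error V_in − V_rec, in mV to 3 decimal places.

LSB = 1.25/2^9 = 2.441 mV.
(1.2247 − 0)/0.00244141 = 501.6371; round gives code 502.
Reconstructed: 1.2255859 V.
Difference: -0.000885938 V → -0.886 mV.

-0.886 mV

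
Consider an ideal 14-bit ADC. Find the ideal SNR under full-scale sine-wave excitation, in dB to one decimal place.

SNR ≈ 6.02·N + 1.76 dB = 6.02·14 + 1.76 = 86.04 dB.

86.0 dB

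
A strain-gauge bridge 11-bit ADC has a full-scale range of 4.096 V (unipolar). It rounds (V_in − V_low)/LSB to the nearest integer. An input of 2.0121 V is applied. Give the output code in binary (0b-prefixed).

code 0b1111101110 (decimal 1006)

LSB = 4.096 V / 2048 = 2.000 mV.
(2.0121 − 0) / 0.002 = 1006.050 LSBs.
So the output code is 1006.
In binary (0b-prefixed): 0b1111101110.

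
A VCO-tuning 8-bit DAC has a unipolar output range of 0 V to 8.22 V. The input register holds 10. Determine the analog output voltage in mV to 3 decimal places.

LSB = 8.22 V / 2^8 = 32.109 mV.
V_out = 0 + 10 × 0.0321094 V = 0.321094 V.
= 321.094 mV.

321.094 mV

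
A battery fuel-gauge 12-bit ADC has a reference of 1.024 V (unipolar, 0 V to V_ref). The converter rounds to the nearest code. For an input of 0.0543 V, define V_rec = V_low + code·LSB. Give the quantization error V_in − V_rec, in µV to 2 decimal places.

LSB = 1.024/2^12 = 250.00 µV.
Scaled input = 217.2000 LSBs, so code = 217.
V_rec = 0 + 217·0.00025 = 0.05425 V.
Difference: 5e-05 V → 50.00 µV.

50.00 µV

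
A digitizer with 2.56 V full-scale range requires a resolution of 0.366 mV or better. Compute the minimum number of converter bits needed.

Number of steps required ≥ 2.56 V / 0.366 mV = 6994.54.
Need 2^N ≥ 6994.54; 2^12 = 4096, 2^13 = 8192.
Minimum N = 13.

13 bits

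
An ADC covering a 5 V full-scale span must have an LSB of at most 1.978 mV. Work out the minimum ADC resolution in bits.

Number of steps required ≥ 5 V / 1.978 mV = 2527.81.
Need 2^N ≥ 2527.81; 2^11 = 2048, 2^12 = 4096.
Minimum N = 12.

12 bits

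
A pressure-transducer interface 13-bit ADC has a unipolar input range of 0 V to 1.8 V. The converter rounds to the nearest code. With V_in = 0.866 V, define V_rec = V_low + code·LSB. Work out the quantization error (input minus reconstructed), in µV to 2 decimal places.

Step size: 1.8 V ÷ 2^13 = 219.73 µV.
(0.866 − 0)/0.000219727 = 3941.2622; round gives code 3941.
V_rec = 0 + 3941·0.000219727 = 0.86594238 V.
Difference: 5.76172e-05 V → 57.62 µV.

57.62 µV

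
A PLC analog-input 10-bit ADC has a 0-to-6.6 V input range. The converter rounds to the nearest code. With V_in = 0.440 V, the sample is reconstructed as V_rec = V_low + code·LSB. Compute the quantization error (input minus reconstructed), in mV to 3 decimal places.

One LSB is 6.6 V / 1024 = 6.445 mV.
Scaled input = 68.2667 LSBs, so code = 68.
V_rec = 0 + 68·0.00644531 = 0.43828125 V.
Error = 0.440 − 0.43828125 = 0.00171875 V = 1.719 mV.

1.719 mV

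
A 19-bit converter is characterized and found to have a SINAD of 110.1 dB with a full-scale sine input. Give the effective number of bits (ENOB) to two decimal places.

ENOB = (SINAD − 1.76) / 6.02 = (110.1 − 1.76)/6.02 = 17.997.

18.00 bits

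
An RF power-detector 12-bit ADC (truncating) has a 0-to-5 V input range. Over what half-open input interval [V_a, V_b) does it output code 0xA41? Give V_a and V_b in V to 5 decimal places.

LSB = 5/2^12 = 1.221 mV.
Code 0xA41 = 2625 decimal.
V_a = V_low + 2625·LSB = 3.20435 V; V_b = V_low + 2626·LSB = 3.20557 V.

[3.20435 V, 3.20557 V)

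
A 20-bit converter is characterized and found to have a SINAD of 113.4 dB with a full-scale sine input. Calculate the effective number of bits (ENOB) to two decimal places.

18.54 bits

ENOB = (SINAD − 1.76) / 6.02 = (113.4 − 1.76)/6.02 = 18.545.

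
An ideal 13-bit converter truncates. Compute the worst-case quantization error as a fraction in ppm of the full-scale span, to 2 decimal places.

Truncating → worst-case error = 1 LSB = V_FS/2^13, so 1e+06/8192 = 122.07 ppm of full scale.

122.07 ppm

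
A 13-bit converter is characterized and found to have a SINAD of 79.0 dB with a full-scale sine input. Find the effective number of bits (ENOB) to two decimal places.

12.83 bits

ENOB = (SINAD − 1.76) / 6.02 = (79.0 − 1.76)/6.02 = 12.831.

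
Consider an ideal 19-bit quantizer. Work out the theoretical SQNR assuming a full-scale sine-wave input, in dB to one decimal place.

116.1 dB

SNR ≈ 6.02·N + 1.76 dB = 6.02·19 + 1.76 = 116.14 dB.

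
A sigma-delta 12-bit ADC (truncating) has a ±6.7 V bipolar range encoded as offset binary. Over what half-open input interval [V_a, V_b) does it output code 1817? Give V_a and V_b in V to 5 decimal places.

LSB = 13.4/2^12 = 3.271 mV.
V_a = V_low + 1817·LSB = -0.755713 V; V_b = V_low + 1818·LSB = -0.752441 V.

[-0.75571 V, -0.75244 V)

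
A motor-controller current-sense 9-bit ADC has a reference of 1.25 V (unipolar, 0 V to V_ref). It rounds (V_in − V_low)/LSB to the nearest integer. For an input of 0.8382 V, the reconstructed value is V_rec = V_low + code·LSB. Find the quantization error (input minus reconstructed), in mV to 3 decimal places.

0.798 mV

LSB = 1.25/2^9 = 2.441 mV.
(V_in − V_low)/LSB = (0.8382 − 0)/0.00244141 = 343.3267 → code 343 (round).
V_rec = 0 + 343·0.00244141 = 0.83740234 V.
Error = 0.8382 − 0.83740234 = 0.000797656 V = 0.798 mV.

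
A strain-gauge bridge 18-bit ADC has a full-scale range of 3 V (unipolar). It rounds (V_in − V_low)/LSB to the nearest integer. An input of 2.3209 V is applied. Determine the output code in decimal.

code 202803

With 262144 levels over 3 V, one step is 11.44 µV.
(V_in − V_low)/LSB = (2.3209 − 0) / 1.14441e-05 = 202803.337.
So the output code is 202803.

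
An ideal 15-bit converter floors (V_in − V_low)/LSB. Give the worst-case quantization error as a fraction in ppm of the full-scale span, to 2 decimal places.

30.52 ppm

Truncating → worst-case error = 1 LSB = V_FS/2^15, so 1e+06/32768 = 30.5176 ppm of full scale.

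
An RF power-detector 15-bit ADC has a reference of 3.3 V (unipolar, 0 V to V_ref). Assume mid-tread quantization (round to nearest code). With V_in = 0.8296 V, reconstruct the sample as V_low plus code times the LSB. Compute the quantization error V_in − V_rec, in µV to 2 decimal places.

One LSB is 3.3 V / 32768 = 100.71 µV.
(V_in − V_low)/LSB = (0.8296 − 0)/0.000100708 = 8237.6766 → code 8238 (round).
Code 8238 maps back to 0 + 8238×0.000100708 V = 0.82963257 V.
Difference: -3.25684e-05 V → -32.57 µV.

-32.57 µV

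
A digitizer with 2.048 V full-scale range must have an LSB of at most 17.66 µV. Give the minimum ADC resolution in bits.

Number of steps required ≥ 2.048 V / 17.66 µV = 115968.29.
Need 2^N ≥ 115968.29; 2^16 = 65536, 2^17 = 131072.
Minimum N = 17.

17 bits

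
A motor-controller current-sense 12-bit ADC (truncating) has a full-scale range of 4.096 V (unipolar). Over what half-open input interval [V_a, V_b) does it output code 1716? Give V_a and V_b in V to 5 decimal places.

LSB = 4.096/2^12 = 1.000 mV.
V_a = V_low + 1716·LSB = 1.716 V; V_b = V_low + 1717·LSB = 1.717 V.

[1.71600 V, 1.71700 V)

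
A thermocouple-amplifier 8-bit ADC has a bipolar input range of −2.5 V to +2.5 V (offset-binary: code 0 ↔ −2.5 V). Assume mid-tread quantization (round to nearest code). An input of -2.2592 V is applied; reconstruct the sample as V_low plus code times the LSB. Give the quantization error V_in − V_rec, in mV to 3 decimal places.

6.425 mV

One LSB is 5 V / 256 = 19.531 mV.
Scaled input = 12.3290 LSBs, so code = 12.
Code 12 maps back to (−2.5) + 12×0.0195312 V = -2.265625 V.
V_in − V_rec = 0.006425 V = 6.425 mV.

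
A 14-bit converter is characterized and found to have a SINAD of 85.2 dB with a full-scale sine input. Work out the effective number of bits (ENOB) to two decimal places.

ENOB = (SINAD − 1.76) / 6.02 = (85.2 − 1.76)/6.02 = 13.860.

13.86 bits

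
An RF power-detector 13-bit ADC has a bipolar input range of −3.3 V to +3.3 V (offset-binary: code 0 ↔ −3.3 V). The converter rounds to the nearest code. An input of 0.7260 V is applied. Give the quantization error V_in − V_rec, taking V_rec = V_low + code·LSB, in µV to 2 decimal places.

One LSB is 6.6 V / 8192 = 0.806 mV.
Scaled input = 4997.1200 LSBs, so code = 4997.
Code 4997 maps back to (−3.3) + 4997×0.000805664 V = 0.72590332 V.
Difference: 9.66797e-05 V → 96.68 µV.

96.68 µV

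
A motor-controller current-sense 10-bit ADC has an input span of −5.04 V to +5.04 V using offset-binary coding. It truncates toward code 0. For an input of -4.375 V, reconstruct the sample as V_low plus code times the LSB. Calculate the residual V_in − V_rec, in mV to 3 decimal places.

Step size: 10.08 V ÷ 2^10 = 9.844 mV.
Scaled input = 67.5556 LSBs, so code = 67.
Reconstructed: -4.3804688 V.
Difference: 0.00546875 V → 5.469 mV.

5.469 mV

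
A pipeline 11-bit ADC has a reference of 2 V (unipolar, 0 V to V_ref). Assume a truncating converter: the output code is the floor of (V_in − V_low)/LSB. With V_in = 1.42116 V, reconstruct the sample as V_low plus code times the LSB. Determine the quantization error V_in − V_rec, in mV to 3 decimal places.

Step size: 2 V ÷ 2^11 = 0.977 mV.
Scaled input = 1455.2678 LSBs, so code = 1455.
Reconstructed: 1.4208984 V.
Difference: 0.000261563 V → 0.262 mV.

0.262 mV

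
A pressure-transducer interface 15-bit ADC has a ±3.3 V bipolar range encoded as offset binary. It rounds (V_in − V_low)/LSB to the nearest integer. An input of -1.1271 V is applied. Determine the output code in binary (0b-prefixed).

With 32768 levels over 6.6 V, one step is 201.42 µV.
(-1.1271 − (−3.3)) / 0.000201416 = 10788.119 LSBs.
Round → code 10788.
In binary (0b-prefixed): 0b10101000100100.

code 0b10101000100100 (decimal 10788)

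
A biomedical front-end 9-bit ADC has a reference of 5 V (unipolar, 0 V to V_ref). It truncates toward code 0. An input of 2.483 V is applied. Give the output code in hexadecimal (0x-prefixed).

Full-scale span = 5 V; LSB = 5/2^9 = 9.766 mV.
(2.483 − 0) / 0.00976562 = 254.259 LSBs.
Floor → code 254.
In hexadecimal (0x-prefixed): 0xFE.

code 0xFE (decimal 254)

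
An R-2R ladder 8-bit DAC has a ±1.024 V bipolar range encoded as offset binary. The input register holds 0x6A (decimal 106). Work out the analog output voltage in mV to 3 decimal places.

-176.000 mV

LSB = 2.048 V / 2^8 = 8.000 mV.
Code 0x6A = 106 decimal.
V_out = (−1.024) + 106 × 0.008 V = -0.176 V.
= -176.000 mV.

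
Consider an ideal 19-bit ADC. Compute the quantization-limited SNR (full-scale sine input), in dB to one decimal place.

SNR ≈ 6.02·N + 1.76 dB = 6.02·19 + 1.76 = 116.14 dB.

116.1 dB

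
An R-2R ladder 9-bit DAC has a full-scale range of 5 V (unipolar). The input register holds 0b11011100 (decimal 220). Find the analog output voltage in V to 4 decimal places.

2.1484 V

LSB = 5 V / 2^9 = 9.766 mV.
Code 0b11011100 = 220 decimal.
V_out = 0 + 220 × 0.00976562 V = 2.14844 V.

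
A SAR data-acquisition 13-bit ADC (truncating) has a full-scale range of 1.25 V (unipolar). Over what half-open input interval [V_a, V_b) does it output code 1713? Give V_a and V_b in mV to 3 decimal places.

LSB = 1.25/2^13 = 152.59 µV.
V_a = V_low + 1713·LSB = 0.261383 V; V_b = V_low + 1714·LSB = 0.261536 V.

[261.383 mV, 261.536 mV)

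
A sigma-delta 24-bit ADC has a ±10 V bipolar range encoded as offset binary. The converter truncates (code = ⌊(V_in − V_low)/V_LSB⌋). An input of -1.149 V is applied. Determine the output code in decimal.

LSB = 20 V / 16777216 = 1.19 µV.
Input sits at 7424756.941 steps above V_low.
So the output code is 7424756.

code 7424756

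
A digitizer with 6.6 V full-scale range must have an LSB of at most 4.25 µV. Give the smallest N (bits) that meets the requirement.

21 bits

Number of steps required ≥ 6.6 V / 4.25 µV = 1552941.18.
Need 2^N ≥ 1552941.18; 2^20 = 1048576, 2^21 = 2097152.
Minimum N = 21.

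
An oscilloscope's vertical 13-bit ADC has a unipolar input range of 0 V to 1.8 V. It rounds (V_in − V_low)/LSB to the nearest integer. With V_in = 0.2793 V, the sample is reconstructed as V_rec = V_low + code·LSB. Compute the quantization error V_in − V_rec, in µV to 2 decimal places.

27.54 µV

One LSB is 1.8 V / 8192 = 219.73 µV.
Scaled input = 1271.1253 LSBs, so code = 1271.
Reconstructed: 0.27927246 V.
V_in − V_rec = 2.75391e-05 V = 27.54 µV.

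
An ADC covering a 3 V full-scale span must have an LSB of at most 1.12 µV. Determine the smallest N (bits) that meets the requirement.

22 bits

Number of steps required ≥ 3 V / 1.12 µV = 2678571.43.
Need 2^N ≥ 2678571.43; 2^21 = 2097152, 2^22 = 4194304.
Minimum N = 22.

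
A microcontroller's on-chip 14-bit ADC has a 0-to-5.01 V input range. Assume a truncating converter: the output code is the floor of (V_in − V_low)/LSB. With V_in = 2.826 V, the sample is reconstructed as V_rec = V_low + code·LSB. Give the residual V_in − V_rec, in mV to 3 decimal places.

Step size: 5.01 V ÷ 2^14 = 305.79 µV.
(2.826 − 0)/0.000305786 = 9241.7533; ⌊·⌋ gives code 9241.
Reconstructed: 2.8257697 V.
Difference: 0.000230347 V → 0.230 mV.

0.230 mV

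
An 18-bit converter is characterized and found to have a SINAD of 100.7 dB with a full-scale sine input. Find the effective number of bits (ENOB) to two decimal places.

16.44 bits

ENOB = (SINAD − 1.76) / 6.02 = (100.7 − 1.76)/6.02 = 16.435.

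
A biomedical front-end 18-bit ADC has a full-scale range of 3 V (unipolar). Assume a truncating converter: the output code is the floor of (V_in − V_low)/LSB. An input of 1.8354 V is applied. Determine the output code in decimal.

LSB = 3 V / 262144 = 11.44 µV.
(V_in − V_low)/LSB = (1.8354 − 0) / 1.14441e-05 = 160379.699.
So the output code is 160379.

code 160379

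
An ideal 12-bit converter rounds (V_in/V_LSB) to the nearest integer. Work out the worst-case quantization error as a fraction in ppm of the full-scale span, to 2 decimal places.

122.07 ppm

Rounding → worst-case error = ½ LSB = V_FS/2^13, so 1e+06/8192 = 122.07 ppm of full scale.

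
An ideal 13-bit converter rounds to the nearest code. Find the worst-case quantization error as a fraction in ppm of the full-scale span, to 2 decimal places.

61.04 ppm

Rounding → worst-case error = ½ LSB = V_FS/2^14, so 1e+06/16384 = 61.0352 ppm of full scale.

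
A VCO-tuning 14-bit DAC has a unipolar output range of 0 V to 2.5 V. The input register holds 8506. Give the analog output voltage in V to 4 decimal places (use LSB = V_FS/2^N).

LSB = 2.5 V / 2^14 = 152.59 µV.
V_out = 0 + 8506 × 0.000152588 V = 1.29791 V.

1.2979 V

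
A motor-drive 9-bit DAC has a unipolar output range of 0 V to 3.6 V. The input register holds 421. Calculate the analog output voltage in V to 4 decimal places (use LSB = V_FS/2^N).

2.9602 V

LSB = 3.6 V / 2^9 = 7.031 mV.
V_out = 0 + 421 × 0.00703125 V = 2.96016 V.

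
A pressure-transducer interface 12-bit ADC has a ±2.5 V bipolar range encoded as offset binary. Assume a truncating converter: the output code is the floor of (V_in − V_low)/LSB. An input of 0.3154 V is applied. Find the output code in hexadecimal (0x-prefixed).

Full-scale span = 5 V; LSB = 5/2^12 = 1.221 mV.
Input sits at 2306.376 steps above V_low.
⌊·⌋(2306.376) = 2306.
In hexadecimal (0x-prefixed): 0x902.

code 0x902 (decimal 2306)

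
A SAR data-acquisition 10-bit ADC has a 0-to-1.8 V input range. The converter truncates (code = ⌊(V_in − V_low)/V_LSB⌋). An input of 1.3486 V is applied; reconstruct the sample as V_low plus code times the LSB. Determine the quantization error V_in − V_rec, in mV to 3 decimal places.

0.358 mV

LSB = 1.8/2^10 = 1.758 mV.
(1.3486 − 0)/0.00175781 = 767.2036; ⌊·⌋ gives code 767.
V_rec = 0 + 767·0.00175781 = 1.3482422 V.
Difference: 0.000357813 V → 0.358 mV.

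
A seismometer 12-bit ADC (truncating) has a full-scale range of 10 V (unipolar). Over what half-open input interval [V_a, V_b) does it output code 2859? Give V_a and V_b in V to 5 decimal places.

LSB = 10/2^12 = 2.441 mV.
V_a = V_low + 2859·LSB = 6.97998 V; V_b = V_low + 2860·LSB = 6.98242 V.

[6.97998 V, 6.98242 V)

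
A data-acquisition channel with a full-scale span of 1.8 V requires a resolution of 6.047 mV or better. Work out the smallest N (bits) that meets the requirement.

9 bits

Number of steps required ≥ 1.8 V / 6.047 mV = 297.67.
Need 2^N ≥ 297.67; 2^8 = 256, 2^9 = 512.
Minimum N = 9.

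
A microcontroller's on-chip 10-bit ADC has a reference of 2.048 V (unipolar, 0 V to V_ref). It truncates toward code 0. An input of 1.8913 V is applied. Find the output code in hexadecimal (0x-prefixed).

LSB = 2.048 V / 1024 = 2.000 mV.
Input sits at 945.650 steps above V_low.
So the output code is 945.
In hexadecimal (0x-prefixed): 0x3B1.

code 0x3B1 (decimal 945)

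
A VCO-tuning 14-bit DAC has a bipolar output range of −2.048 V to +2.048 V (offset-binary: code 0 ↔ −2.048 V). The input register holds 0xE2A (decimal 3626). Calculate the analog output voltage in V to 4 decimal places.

LSB = 4.096 V / 2^14 = 250.00 µV.
Code 0xE2A = 3626 decimal.
V_out = (−2.048) + 3626 × 0.00025 V = -1.1415 V.

-1.1415 V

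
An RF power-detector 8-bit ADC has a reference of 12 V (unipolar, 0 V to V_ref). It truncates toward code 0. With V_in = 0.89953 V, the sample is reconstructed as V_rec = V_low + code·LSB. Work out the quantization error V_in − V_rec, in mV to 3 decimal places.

8.905 mV

One LSB is 12 V / 256 = 46.875 mV.
Scaled input = 19.1900 LSBs, so code = 19.
Code 19 maps back to 0 + 19×0.046875 V = 0.890625 V.
Difference: 0.008905 V → 8.905 mV.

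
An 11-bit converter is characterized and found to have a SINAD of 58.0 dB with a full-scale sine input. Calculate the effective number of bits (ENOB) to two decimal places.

ENOB = (SINAD − 1.76) / 6.02 = (58.0 − 1.76)/6.02 = 9.342.

9.34 bits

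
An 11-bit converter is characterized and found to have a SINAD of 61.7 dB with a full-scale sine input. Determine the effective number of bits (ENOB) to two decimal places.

9.96 bits

ENOB = (SINAD − 1.76) / 6.02 = (61.7 − 1.76)/6.02 = 9.957.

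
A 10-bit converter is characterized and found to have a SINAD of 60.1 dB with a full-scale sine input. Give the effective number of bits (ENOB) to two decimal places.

ENOB = (SINAD − 1.76) / 6.02 = (60.1 − 1.76)/6.02 = 9.691.

9.69 bits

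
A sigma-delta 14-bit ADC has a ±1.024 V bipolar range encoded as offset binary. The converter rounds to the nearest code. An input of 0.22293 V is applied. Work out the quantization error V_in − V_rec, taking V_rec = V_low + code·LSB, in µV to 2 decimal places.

55.00 µV

One LSB is 2.048 V / 16384 = 125.00 µV.
Scaled input = 9975.4400 LSBs, so code = 9975.
V_rec = (−1.024) + 9975·0.000125 = 0.222875 V.
V_in − V_rec = 5.5e-05 V = 55.00 µV.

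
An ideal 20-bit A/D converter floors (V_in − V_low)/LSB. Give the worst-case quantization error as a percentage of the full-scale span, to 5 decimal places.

Truncating → worst-case error = 1 LSB = V_FS/2^20, so 100/1048576 = 9.53674e-05 % of full scale.

0.00010 %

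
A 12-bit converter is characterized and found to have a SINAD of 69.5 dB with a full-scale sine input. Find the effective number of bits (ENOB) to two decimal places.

ENOB = (SINAD − 1.76) / 6.02 = (69.5 − 1.76)/6.02 = 11.252.

11.25 bits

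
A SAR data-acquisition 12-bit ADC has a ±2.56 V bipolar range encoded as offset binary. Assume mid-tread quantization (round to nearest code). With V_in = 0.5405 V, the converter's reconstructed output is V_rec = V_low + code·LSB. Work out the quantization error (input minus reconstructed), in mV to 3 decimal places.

0.500 mV

Step size: 5.12 V ÷ 2^12 = 1.250 mV.
(V_in − V_low)/LSB = (0.5405 − (−2.56))/0.00125 = 2480.4000 → code 2480 (round).
V_rec = (−2.56) + 2480·0.00125 = 0.54 V.
Difference: 0.0005 V → 0.500 mV.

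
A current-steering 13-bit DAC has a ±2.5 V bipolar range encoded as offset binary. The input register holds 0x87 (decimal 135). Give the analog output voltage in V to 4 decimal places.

LSB = 5 V / 2^13 = 0.610 mV.
Code 0x87 = 135 decimal.
V_out = (−2.5) + 135 × 0.000610352 V = -2.4176 V.

-2.4176 V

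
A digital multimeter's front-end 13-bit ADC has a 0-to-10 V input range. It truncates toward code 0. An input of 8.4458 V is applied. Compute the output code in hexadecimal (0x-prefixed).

code 0x1B06 (decimal 6918)

With 8192 levels over 10 V, one step is 1.221 mV.
(V_in − V_low)/LSB = (8.4458 − 0) / 0.0012207 = 6918.799.
Floor → code 6918.
In hexadecimal (0x-prefixed): 0x1B06.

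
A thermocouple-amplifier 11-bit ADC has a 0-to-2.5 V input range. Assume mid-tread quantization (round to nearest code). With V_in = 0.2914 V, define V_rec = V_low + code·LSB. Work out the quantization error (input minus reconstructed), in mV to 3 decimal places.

-0.348 mV

Step size: 2.5 V ÷ 2^11 = 1.221 mV.
(V_in − V_low)/LSB = (0.2914 − 0)/0.0012207 = 238.7149 → code 239 (round).
V_rec = 0 + 239·0.0012207 = 0.29174805 V.
Difference: -0.000348047 V → -0.348 mV.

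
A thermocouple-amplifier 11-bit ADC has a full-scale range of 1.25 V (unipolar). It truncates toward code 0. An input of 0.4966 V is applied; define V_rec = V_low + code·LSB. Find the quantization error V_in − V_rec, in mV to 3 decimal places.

0.384 mV

Step size: 1.25 V ÷ 2^11 = 0.610 mV.
(0.4966 − 0)/0.000610352 = 813.6294; ⌊·⌋ gives code 813.
V_rec = 0 + 813·0.000610352 = 0.49621582 V.
Error = 0.4966 − 0.49621582 = 0.00038418 V = 0.384 mV.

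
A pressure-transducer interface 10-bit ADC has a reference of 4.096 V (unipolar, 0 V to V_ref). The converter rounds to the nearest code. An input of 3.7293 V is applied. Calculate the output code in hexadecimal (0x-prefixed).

LSB = 4.096 V / 1024 = 4.000 mV.
(3.7293 − 0) / 0.004 = 932.325 LSBs.
round(932.325) = 932.
In hexadecimal (0x-prefixed): 0x3A4.

code 0x3A4 (decimal 932)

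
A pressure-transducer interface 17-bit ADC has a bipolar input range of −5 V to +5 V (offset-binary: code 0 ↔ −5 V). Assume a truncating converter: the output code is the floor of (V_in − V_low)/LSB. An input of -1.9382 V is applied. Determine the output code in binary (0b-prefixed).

code 0b1001110011000011 (decimal 40131)

Full-scale span = 10 V; LSB = 10/2^17 = 76.29 µV.
Input sits at 40131.625 steps above V_low.
Floor → code 40131.
In binary (0b-prefixed): 0b1001110011000011.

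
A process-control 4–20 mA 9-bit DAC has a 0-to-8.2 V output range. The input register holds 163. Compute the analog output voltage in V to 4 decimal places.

LSB = 8.2 V / 2^9 = 16.016 mV.
V_out = 0 + 163 × 0.0160156 V = 2.61055 V.

2.6105 V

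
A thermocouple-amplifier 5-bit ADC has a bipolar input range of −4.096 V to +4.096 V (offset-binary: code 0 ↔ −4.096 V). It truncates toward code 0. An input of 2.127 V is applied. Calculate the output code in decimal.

code 24

Full-scale span = 8.192 V; LSB = 8.192/2^5 = 256.000 mV.
(2.127 − (−4.096)) / 0.256 = 24.309 LSBs.
So the output code is 24.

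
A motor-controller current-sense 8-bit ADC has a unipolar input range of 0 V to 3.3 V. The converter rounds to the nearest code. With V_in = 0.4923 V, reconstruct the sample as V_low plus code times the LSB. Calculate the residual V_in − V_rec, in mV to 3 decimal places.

LSB = 3.3/2^8 = 12.891 mV.
(0.4923 − 0)/0.0128906 = 38.1905; round gives code 38.
V_rec = 0 + 38·0.0128906 = 0.48984375 V.
Error = 0.4923 − 0.48984375 = 0.00245625 V = 2.456 mV.

2.456 mV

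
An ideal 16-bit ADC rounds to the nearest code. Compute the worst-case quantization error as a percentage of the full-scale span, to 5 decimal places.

Rounding → worst-case error = ½ LSB = V_FS/2^17, so 100/131072 = 0.000762939 % of full scale.

0.00076 %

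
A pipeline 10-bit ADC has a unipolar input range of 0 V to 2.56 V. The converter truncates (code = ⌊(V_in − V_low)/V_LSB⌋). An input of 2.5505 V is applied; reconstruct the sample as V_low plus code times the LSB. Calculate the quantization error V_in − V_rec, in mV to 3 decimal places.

0.500 mV

LSB = 2.56/2^10 = 2.500 mV.
(V_in − V_low)/LSB = (2.5505 − 0)/0.0025 = 1020.2000 → code 1020 (floor).
V_rec = 0 + 1020·0.0025 = 2.55 V.
V_in − V_rec = 0.0005 V = 0.500 mV.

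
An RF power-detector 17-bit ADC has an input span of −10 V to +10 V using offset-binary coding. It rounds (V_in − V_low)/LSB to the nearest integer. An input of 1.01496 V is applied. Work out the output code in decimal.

code 72188

With 131072 levels over 20 V, one step is 152.59 µV.
(V_in − V_low)/LSB = (1.01496 − (−10)) / 0.000152588 = 72187.642.
round(72187.642) = 72188.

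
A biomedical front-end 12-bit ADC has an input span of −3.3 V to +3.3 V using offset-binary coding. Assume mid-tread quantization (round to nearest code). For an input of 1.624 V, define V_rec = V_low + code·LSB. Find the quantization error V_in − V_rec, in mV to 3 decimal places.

-0.219 mV

LSB = 6.6/2^12 = 1.611 mV.
(V_in − V_low)/LSB = (1.624 − (−3.3))/0.00161133 = 3055.8642 → code 3056 (round).
V_rec = (−3.3) + 3056·0.00161133 = 1.6242188 V.
Difference: -0.00021875 V → -0.219 mV.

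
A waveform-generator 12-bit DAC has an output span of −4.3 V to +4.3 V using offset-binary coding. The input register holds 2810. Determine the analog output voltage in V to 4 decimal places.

LSB = 8.6 V / 2^12 = 2.100 mV.
V_out = (−4.3) + 2810 × 0.00209961 V = 1.5999 V.

1.5999 V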